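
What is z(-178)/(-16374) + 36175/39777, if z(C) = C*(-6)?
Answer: 91641269/108551433 ≈ 0.84422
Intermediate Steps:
z(C) = -6*C
z(-178)/(-16374) + 36175/39777 = -6*(-178)/(-16374) + 36175/39777 = 1068*(-1/16374) + 36175*(1/39777) = -178/2729 + 36175/39777 = 91641269/108551433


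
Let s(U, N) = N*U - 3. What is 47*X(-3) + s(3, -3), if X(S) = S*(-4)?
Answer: 552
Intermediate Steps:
s(U, N) = -3 + N*U
X(S) = -4*S
47*X(-3) + s(3, -3) = 47*(-4*(-3)) + (-3 - 3*3) = 47*12 + (-3 - 9) = 564 - 12 = 552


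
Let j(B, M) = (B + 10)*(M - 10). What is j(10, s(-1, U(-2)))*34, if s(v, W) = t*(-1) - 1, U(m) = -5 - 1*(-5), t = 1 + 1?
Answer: -8840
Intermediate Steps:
t = 2
U(m) = 0 (U(m) = -5 + 5 = 0)
s(v, W) = -3 (s(v, W) = 2*(-1) - 1 = -2 - 1 = -3)
j(B, M) = (-10 + M)*(10 + B) (j(B, M) = (10 + B)*(-10 + M) = (-10 + M)*(10 + B))
j(10, s(-1, U(-2)))*34 = (-100 - 10*10 + 10*(-3) + 10*(-3))*34 = (-100 - 100 - 30 - 30)*34 = -260*34 = -8840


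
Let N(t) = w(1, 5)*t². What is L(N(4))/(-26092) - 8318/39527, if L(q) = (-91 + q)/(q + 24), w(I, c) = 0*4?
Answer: -5205201187/24752123616 ≈ -0.21029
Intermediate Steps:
w(I, c) = 0
N(t) = 0 (N(t) = 0*t² = 0)
L(q) = (-91 + q)/(24 + q)
L(N(4))/(-26092) - 8318/39527 = ((-91 + 0)/(24 + 0))/(-26092) - 8318/39527 = (-91/24)*(-1/26092) - 8318*1/39527 = ((1/24)*(-91))*(-1/26092) - 8318/39527 = -91/24*(-1/26092) - 8318/39527 = 91/626208 - 8318/39527 = -5205201187/24752123616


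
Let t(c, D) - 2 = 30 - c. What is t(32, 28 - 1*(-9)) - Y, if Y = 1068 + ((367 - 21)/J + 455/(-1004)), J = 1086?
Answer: -582170323/545172 ≈ -1067.9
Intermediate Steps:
t(c, D) = 32 - c (t(c, D) = 2 + (30 - c) = 32 - c)
Y = 582170323/545172 (Y = 1068 + ((367 - 21)/1086 + 455/(-1004)) = 1068 + (346*(1/1086) + 455*(-1/1004)) = 1068 + (173/543 - 455/1004) = 1068 - 73373/545172 = 582170323/545172 ≈ 1067.9)
t(32, 28 - 1*(-9)) - Y = (32 - 1*32) - 1*582170323/545172 = (32 - 32) - 582170323/545172 = 0 - 582170323/545172 = -582170323/545172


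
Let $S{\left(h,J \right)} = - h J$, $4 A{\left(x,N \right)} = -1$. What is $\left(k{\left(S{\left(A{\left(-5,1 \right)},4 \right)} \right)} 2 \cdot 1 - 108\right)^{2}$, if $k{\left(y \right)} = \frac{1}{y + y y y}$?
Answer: $11449$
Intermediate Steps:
$A{\left(x,N \right)} = - \frac{1}{4}$ ($A{\left(x,N \right)} = \frac{1}{4} \left(-1\right) = - \frac{1}{4}$)
$S{\left(h,J \right)} = - J h$
$k{\left(y \right)} = \frac{1}{y + y^{3}}$ ($k{\left(y \right)} = \frac{1}{y + y^{2} y} = \frac{1}{y + y^{3}}$)
$\left(k{\left(S{\left(A{\left(-5,1 \right)},4 \right)} \right)} 2 \cdot 1 - 108\right)^{2} = \left(\frac{1}{\left(-1\right) 4 \left(- \frac{1}{4}\right) + \left(\left(-1\right) 4 \left(- \frac{1}{4}\right)\right)^{3}} \cdot 2 \cdot 1 - 108\right)^{2} = \left(\frac{1}{1 + 1^{3}} \cdot 2 \cdot 1 - 108\right)^{2} = \left(\frac{1}{1 + 1} \cdot 2 \cdot 1 - 108\right)^{2} = \left(\frac{1}{2} \cdot 2 \cdot 1 - 108\right)^{2} = \left(1 \cdot 1 - 108\right)^{2} = \left(1 - 108\right)^{2} = \left(-107\right)^{2} = 11449$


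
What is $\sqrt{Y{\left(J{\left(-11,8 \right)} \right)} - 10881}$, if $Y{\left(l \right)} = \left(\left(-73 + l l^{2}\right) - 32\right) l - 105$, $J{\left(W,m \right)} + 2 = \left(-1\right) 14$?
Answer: $\sqrt{56230} \approx 237.13$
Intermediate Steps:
$J{\left(W,m \right)} = -16$ ($J{\left(W,m \right)} = -2 - 14 = -16$)
$Y{\left(l \right)} = -105 + l \left(-105 + l^{3}\right)$ ($Y{\left(l \right)} = \left(\left(-73 + l^{3}\right) - 32\right) l - 105 = \left(-105 + l^{3}\right) l - 105 = l \left(-105 + l^{3}\right) - 105 = -105 + l \left(-105 + l^{3}\right)$)
$\sqrt{Y{\left(J{\left(-11,8 \right)} \right)} - 10881} = \sqrt{\left(-105 + \left(-16\right)^{4} - -1680\right) - 10881} = \sqrt{\left(-105 + 65536 + 1680\right) - 10881} = \sqrt{67111 - 10881} = \sqrt{56230}$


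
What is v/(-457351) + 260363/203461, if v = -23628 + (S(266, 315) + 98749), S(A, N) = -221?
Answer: 103838049513/93053091811 ≈ 1.1159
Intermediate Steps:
v = 74900 (v = -23628 + (-221 + 98749) = -23628 + 98528 = 74900)
v/(-457351) + 260363/203461 = 74900/(-457351) + 260363/203461 = 74900*(-1/457351) + 260363*(1/203461) = -74900/457351 + 260363/203461 = 103838049513/93053091811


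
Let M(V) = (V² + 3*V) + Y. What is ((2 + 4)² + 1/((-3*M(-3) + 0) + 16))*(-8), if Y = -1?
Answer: -5480/19 ≈ -288.42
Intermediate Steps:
M(V) = -1 + V² + 3*V (M(V) = (V² + 3*V) - 1 = -1 + V² + 3*V)
((2 + 4)² + 1/((-3*M(-3) + 0) + 16))*(-8) = ((2 + 4)² + 1/((-3*(-1 + (-3)² + 3*(-3)) + 0) + 16))*(-8) = (6² + 1/((-3*(-1 + 9 - 9) + 0) + 16))*(-8) = (36 + 1/((-3*(-1) + 0) + 16))*(-8) = (36 + 1/((3 + 0) + 16))*(-8) = (36 + 1/(3 + 16))*(-8) = (36 + 1/19)*(-8) = (685/19)*(-8) = -5480/19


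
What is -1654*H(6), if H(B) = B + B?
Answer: -19848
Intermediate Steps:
H(B) = 2*B
-1654*H(6) = -3308*6 = -1654*12 = -19848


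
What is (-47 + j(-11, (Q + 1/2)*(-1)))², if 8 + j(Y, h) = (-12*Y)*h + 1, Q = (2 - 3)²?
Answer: 63504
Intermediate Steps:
Q = 1 (Q = (-1)² = 1)
j(Y, h) = -7 - 12*Y*h (j(Y, h) = -8 + ((-12*Y)*h + 1) = -8 + (-12*Y*h + 1) = -8 + (1 - 12*Y*h) = -7 - 12*Y*h)
(-47 + j(-11, (Q + 1/2)*(-1)))² = (-47 + (-7 - 12*(-11)*(1 + 1/2)*(-1)))² = (-47 + (-7 - 12*(-11)*(1 + ½)*(-1)))² = (-47 + (-7 - 12*(-11)*(3/2)*(-1)))² = (-47 + (-7 - 12*(-11)*(-3/2)))² = (-47 + (-7 - 198))² = (-47 - 205)² = (-252)² = 63504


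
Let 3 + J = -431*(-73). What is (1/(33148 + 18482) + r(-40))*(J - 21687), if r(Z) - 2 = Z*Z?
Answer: 808337153753/51630 ≈ 1.5656e+7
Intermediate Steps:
J = 31460 (J = -3 - 431*(-73) = -3 + 31463 = 31460)
r(Z) = 2 + Z² (r(Z) = 2 + Z*Z = 2 + Z²)
(1/(33148 + 18482) + r(-40))*(J - 21687) = (1/(33148 + 18482) + (2 + (-40)²))*(31460 - 21687) = (1/51630 + (2 + 1600))*9773 = (1/51630 + 1602)*9773 = (82711261/51630)*9773 = 808337153753/51630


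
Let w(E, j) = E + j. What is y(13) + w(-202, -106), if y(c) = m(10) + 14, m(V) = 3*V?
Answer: -264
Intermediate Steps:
y(c) = 44 (y(c) = 3*10 + 14 = 30 + 14 = 44)
y(13) + w(-202, -106) = 44 + (-202 - 106) = 44 - 308 = -264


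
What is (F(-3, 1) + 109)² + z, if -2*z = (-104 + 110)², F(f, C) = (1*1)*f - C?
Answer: 11007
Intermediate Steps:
F(f, C) = f - C (F(f, C) = 1*f - C = f - C)
z = -18 (z = -(-104 + 110)²/2 = -½*6² = -½*36 = -18)
(F(-3, 1) + 109)² + z = ((-3 - 1*1) + 109)² - 18 = ((-3 - 1) + 109)² - 18 = (-4 + 109)² - 18 = 105² - 18 = 11025 - 18 = 11007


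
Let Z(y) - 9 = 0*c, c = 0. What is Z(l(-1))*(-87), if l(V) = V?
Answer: -783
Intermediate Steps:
Z(y) = 9 (Z(y) = 9 + 0*0 = 9 + 0 = 9)
Z(l(-1))*(-87) = 9*(-87) = -783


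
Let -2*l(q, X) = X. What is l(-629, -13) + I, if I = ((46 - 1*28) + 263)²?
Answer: 157935/2 ≈ 78968.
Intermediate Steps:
l(q, X) = -X/2
I = 78961 (I = ((46 - 28) + 263)² = (18 + 263)² = 281² = 78961)
l(-629, -13) + I = -½*(-13) + 78961 = 13/2 + 78961 = 157935/2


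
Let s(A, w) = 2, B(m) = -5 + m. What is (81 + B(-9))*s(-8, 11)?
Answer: 134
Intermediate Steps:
(81 + B(-9))*s(-8, 11) = (81 + (-5 - 9))*2 = (81 - 14)*2 = 67*2 = 134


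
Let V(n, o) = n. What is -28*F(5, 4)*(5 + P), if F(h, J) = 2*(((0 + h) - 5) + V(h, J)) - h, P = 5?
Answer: -1400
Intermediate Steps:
F(h, J) = -10 + 3*h (F(h, J) = 2*(((0 + h) - 5) + h) - h = 2*((h - 5) + h) - h = 2*((-5 + h) + h) - h = 2*(-5 + 2*h) - h = (-10 + 4*h) - h = -10 + 3*h)
-28*F(5, 4)*(5 + P) = -28*(-10 + 3*5)*(5 + 5) = -28*(-10 + 15)*10 = -140*10 = -28*50 = -1400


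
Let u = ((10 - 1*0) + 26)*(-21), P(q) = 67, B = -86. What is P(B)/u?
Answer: -67/756 ≈ -0.088624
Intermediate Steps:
u = -756 (u = ((10 + 0) + 26)*(-21) = (10 + 26)*(-21) = 36*(-21) = -756)
P(B)/u = 67/(-756) = 67*(-1/756) = -67/756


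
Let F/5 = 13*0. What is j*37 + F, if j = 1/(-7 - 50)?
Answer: -37/57 ≈ -0.64912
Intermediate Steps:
F = 0 (F = 5*(13*0) = 5*0 = 0)
j = -1/57 (j = 1/(-57) = -1/57 ≈ -0.017544)
j*37 + F = -1/57*37 + 0 = -37/57 + 0 = -37/57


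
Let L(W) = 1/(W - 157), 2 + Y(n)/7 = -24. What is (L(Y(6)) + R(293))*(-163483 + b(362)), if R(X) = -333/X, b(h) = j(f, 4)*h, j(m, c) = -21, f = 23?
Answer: 19363400300/99327 ≈ 1.9495e+5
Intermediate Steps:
Y(n) = -182 (Y(n) = -14 + 7*(-24) = -14 - 168 = -182)
L(W) = 1/(-157 + W)
b(h) = -21*h
(L(Y(6)) + R(293))*(-163483 + b(362)) = (1/(-157 - 182) - 333/293)*(-163483 - 21*362) = (1/(-339) - 333*1/293)*(-163483 - 7602) = (-1/339 - 333/293)*(-171085) = -113180/99327*(-171085) = 19363400300/99327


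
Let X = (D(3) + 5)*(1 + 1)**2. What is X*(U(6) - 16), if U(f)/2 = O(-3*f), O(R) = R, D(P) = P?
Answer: -1664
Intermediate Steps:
U(f) = -6*f (U(f) = 2*(-3*f) = -6*f)
X = 32 (X = (3 + 5)*(1 + 1)**2 = 8*2**2 = 8*4 = 32)
X*(U(6) - 16) = 32*(-6*6 - 16) = 32*(-36 - 16) = 32*(-52) = -1664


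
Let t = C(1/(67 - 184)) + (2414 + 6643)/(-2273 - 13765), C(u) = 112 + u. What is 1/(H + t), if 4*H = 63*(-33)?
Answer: -138996/56755301 ≈ -0.0024490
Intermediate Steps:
t = 7743935/69498 (t = (112 + 1/(67 - 184)) + (2414 + 6643)/(-2273 - 13765) = (112 + 1/(-117)) + 9057/(-16038) = (112 - 1/117) + 9057*(-1/16038) = 13103/117 - 3019/5346 = 7743935/69498 ≈ 111.43)
H = -2079/4 (H = (63*(-33))/4 = (¼)*(-2079) = -2079/4 ≈ -519.75)
1/(H + t) = 1/(-2079/4 + 7743935/69498) = 1/(-56755301/138996) = -138996/56755301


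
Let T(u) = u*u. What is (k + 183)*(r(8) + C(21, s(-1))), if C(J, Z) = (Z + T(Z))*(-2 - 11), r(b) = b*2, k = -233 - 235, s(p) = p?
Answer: -4560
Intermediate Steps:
T(u) = u**2
k = -468
r(b) = 2*b
C(J, Z) = -13*Z - 13*Z**2 (C(J, Z) = (Z + Z**2)*(-2 - 11) = (Z + Z**2)*(-13) = -13*Z - 13*Z**2)
(k + 183)*(r(8) + C(21, s(-1))) = (-468 + 183)*(2*8 + 13*(-1)*(-1 - 1*(-1))) = -285*(16 + 13*(-1)*(-1 + 1)) = -285*(16 + 13*(-1)*0) = -285*(16 + 0) = -285*16 = -4560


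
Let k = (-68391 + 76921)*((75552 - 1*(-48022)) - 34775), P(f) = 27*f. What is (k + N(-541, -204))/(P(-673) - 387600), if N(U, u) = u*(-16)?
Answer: -757458734/405771 ≈ -1866.7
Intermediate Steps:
N(U, u) = -16*u
k = 757455470 (k = 8530*((75552 + 48022) - 34775) = 8530*(123574 - 34775) = 8530*88799 = 757455470)
(k + N(-541, -204))/(P(-673) - 387600) = (757455470 - 16*(-204))/(27*(-673) - 387600) = (757455470 + 3264)/(-18171 - 387600) = 757458734/(-405771) = 757458734*(-1/405771) = -757458734/405771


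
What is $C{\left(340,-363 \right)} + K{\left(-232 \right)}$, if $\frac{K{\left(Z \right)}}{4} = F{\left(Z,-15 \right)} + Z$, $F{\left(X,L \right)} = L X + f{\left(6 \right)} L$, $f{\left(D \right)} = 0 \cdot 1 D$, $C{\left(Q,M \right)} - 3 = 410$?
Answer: $13405$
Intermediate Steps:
$C{\left(Q,M \right)} = 413$ ($C{\left(Q,M \right)} = 3 + 410 = 413$)
$f{\left(D \right)} = 0$ ($f{\left(D \right)} = 0 D = 0$)
$F{\left(X,L \right)} = L X$ ($F{\left(X,L \right)} = L X + 0 L = L X + 0 = L X$)
$K{\left(Z \right)} = - 56 Z$ ($K{\left(Z \right)} = 4 \left(- 15 Z + Z\right) = 4 \left(- 14 Z\right) = - 56 Z$)
$C{\left(340,-363 \right)} + K{\left(-232 \right)} = 413 - -12992 = 413 + 12992 = 13405$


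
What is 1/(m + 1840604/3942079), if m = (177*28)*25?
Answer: 3942079/488425428704 ≈ 8.0710e-6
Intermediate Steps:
m = 123900 (m = 4956*25 = 123900)
1/(m + 1840604/3942079) = 1/(123900 + 1840604/3942079) = 1/(488425428704/3942079) = 3942079/488425428704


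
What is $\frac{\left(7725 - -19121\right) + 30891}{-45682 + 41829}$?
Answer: $- \frac{57737}{3853} \approx -14.985$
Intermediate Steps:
$\frac{\left(7725 - -19121\right) + 30891}{-45682 + 41829} = \frac{\left(7725 + 19121\right) + 30891}{-3853} = \left(26846 + 30891\right) \left(- \frac{1}{3853}\right) = 57737 \left(- \frac{1}{3853}\right) = - \frac{57737}{3853}$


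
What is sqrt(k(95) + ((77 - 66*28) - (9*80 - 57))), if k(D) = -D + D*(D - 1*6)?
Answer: sqrt(5926) ≈ 76.980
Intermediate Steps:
k(D) = -D + D*(-6 + D) (k(D) = -D + D*(D - 6) = -D + D*(-6 + D))
sqrt(k(95) + ((77 - 66*28) - (9*80 - 57))) = sqrt(95*(-7 + 95) + ((77 - 66*28) - (9*80 - 57))) = sqrt(95*88 + ((77 - 1848) - (720 - 57))) = sqrt(8360 + (-1771 - 1*663)) = sqrt(8360 + (-1771 - 663)) = sqrt(8360 - 2434) = sqrt(5926)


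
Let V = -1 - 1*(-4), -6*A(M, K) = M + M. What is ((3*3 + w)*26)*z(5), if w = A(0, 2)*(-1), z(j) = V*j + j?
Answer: 4680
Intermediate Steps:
A(M, K) = -M/3 (A(M, K) = -(M + M)/6 = -M/3)
V = 3 (V = -1 + 4 = 3)
z(j) = 4*j (z(j) = 3*j + j = 4*j)
w = 0 (w = -⅓*0*(-1) = 0*(-1) = 0)
((3*3 + w)*26)*z(5) = ((3*3 + 0)*26)*(4*5) = ((9 + 0)*26)*20 = (9*26)*20 = 234*20 = 4680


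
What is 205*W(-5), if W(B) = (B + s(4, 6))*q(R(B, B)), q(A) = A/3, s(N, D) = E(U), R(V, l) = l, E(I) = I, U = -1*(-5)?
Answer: 0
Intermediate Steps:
U = 5
s(N, D) = 5
q(A) = A/3 (q(A) = A*(⅓) = A/3)
W(B) = B*(5 + B)/3 (W(B) = (B + 5)*(B/3) = (5 + B)*(B/3) = B*(5 + B)/3)
205*W(-5) = 205*((⅓)*(-5)*(5 - 5)) = 205*((⅓)*(-5)*0) = 205*0 = 0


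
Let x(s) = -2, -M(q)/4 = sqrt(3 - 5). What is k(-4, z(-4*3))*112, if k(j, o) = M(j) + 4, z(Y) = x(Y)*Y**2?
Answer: 448 - 448*I*sqrt(2) ≈ 448.0 - 633.57*I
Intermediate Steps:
M(q) = -4*I*sqrt(2) (M(q) = -4*sqrt(3 - 5) = -4*I*sqrt(2))
z(Y) = -2*Y**2
k(j, o) = 4 - 4*I*sqrt(2) (k(j, o) = -4*I*sqrt(2) + 4 = 4 - 4*I*sqrt(2))
k(-4, z(-4*3))*112 = (4 - 4*I*sqrt(2))*112 = 448 - 448*I*sqrt(2)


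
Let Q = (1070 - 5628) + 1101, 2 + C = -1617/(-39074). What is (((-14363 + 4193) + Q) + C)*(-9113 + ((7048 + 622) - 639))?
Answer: 79195997727/2791 ≈ 2.8375e+7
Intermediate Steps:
C = -10933/5582 (C = -2 - 1617/(-39074) = -2 - 1617*(-1/39074) = -2 + 231/5582 = -10933/5582 ≈ -1.9586)
Q = -3457 (Q = -4558 + 1101 = -3457)
(((-14363 + 4193) + Q) + C)*(-9113 + ((7048 + 622) - 639)) = (((-14363 + 4193) - 3457) - 10933/5582)*(-9113 + ((7048 + 622) - 639)) = ((-10170 - 3457) - 10933/5582)*(-9113 + (7670 - 639)) = (-13627 - 10933/5582)*(-9113 + 7031) = -76076847/5582*(-2082) = 79195997727/2791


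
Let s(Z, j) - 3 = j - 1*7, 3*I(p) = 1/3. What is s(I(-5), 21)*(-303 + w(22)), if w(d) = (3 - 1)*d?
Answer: -4403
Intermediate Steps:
I(p) = ⅑ (I(p) = (⅓)/3 = (⅓)*(⅓) = ⅑)
w(d) = 2*d
s(Z, j) = -4 + j (s(Z, j) = 3 + (j - 1*7) = 3 + (j - 7) = 3 + (-7 + j) = -4 + j)
s(I(-5), 21)*(-303 + w(22)) = (-4 + 21)*(-303 + 2*22) = 17*(-303 + 44) = 17*(-259) = -4403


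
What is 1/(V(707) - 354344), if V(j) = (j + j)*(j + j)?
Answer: 1/1645052 ≈ 6.0788e-7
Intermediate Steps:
V(j) = 4*j² (V(j) = (2*j)*(2*j) = 4*j²)
1/(V(707) - 354344) = 1/(4*707² - 354344) = 1/(4*499849 - 354344) = 1/(1999396 - 354344) = 1/1645052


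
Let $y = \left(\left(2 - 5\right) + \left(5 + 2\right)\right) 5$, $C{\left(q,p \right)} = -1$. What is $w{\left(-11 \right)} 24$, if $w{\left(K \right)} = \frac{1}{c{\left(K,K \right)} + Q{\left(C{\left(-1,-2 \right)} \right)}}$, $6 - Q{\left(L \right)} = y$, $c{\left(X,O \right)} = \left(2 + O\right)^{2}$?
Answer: $\frac{24}{67} \approx 0.35821$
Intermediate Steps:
$y = 20$ ($y = \left(\left(2 - 5\right) + 7\right) 5 = \left(-3 + 7\right) 5 = 4 \cdot 5 = 20$)
$Q{\left(L \right)} = -14$ ($Q{\left(L \right)} = 6 - 20 = -14$)
$w{\left(K \right)} = \frac{1}{-14 + \left(2 + K\right)^{2}}$ ($w{\left(K \right)} = \frac{1}{\left(2 + K\right)^{2} - 14} = \frac{1}{-14 + \left(2 + K\right)^{2}}$)
$w{\left(-11 \right)} 24 = \frac{1}{-14 + \left(2 - 11\right)^{2}} \cdot 24 = \frac{1}{-14 + \left(-9\right)^{2}} \cdot 24 = \frac{1}{-14 + 81} \cdot 24 = \frac{1}{67} \cdot 24 = \frac{24}{67}$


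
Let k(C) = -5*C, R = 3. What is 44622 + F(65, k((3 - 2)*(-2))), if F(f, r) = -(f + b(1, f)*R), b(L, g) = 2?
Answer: 44551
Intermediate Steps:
F(f, r) = -6 - f (F(f, r) = -(f + 2*3) = -(f + 6) = -(6 + f) = -6 - f)
44622 + F(65, k((3 - 2)*(-2))) = 44622 + (-6 - 1*65) = 44622 + (-6 - 65) = 44622 - 71 = 44551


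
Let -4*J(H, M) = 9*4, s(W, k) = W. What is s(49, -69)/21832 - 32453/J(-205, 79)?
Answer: 708514337/196488 ≈ 3605.9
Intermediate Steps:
J(H, M) = -9 (J(H, M) = -9*4/4 = -¼*36 = -9)
s(49, -69)/21832 - 32453/J(-205, 79) = 49/21832 - 32453/(-9) = 49*(1/21832) - 32453*(-⅑) = 49/21832 + 32453/9 = 708514337/196488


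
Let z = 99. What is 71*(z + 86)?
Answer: 13135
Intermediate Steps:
71*(z + 86) = 71*(99 + 86) = 71*185 = 13135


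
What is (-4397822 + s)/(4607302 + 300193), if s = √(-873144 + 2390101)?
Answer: -4397822/4907495 + √1516957/4907495 ≈ -0.89589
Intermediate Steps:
s = √1516957 ≈ 1231.6
(-4397822 + s)/(4607302 + 300193) = (-4397822 + √1516957)/(4607302 + 300193) = (-4397822 + √1516957)/4907495 = (-4397822 + √1516957)*(1/4907495) = -4397822/4907495 + √1516957/4907495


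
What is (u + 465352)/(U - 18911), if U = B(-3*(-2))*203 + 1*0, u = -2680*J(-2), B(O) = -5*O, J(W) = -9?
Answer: -489472/25001 ≈ -19.578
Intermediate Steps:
u = 24120 (u = -2680*(-9) = 24120)
U = -6090 (U = -(-15)*(-2)*203 + 1*0 = -5*6*203 + 0 = -30*203 + 0 = -6090 + 0 = -6090)
(u + 465352)/(U - 18911) = (24120 + 465352)/(-6090 - 18911) = 489472/(-25001) = 489472*(-1/25001) = -489472/25001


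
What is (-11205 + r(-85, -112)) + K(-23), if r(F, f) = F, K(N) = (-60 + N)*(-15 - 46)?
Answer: -6227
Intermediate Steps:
K(N) = 3660 - 61*N (K(N) = (-60 + N)*(-61) = 3660 - 61*N)
(-11205 + r(-85, -112)) + K(-23) = (-11205 - 85) + (3660 - 61*(-23)) = -11290 + (3660 + 1403) = -11290 + 5063 = -6227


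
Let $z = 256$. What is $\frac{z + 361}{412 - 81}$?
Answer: $\frac{617}{331} \approx 1.864$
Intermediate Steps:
$\frac{z + 361}{412 - 81} = \frac{256 + 361}{412 - 81} = \frac{617}{331}$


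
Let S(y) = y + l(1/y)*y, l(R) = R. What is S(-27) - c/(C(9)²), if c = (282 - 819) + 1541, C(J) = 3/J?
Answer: -9062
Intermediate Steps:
c = 1004 (c = -537 + 1541 = 1004)
S(y) = 1 + y (S(y) = y + (1/y)*y = y + y/y = y + 1 = 1 + y)
S(-27) - c/(C(9)²) = (1 - 27) - 1004/((3/9)²) = -26 - 1004/((3*(⅑))²) = -26 - 1004/((⅓)²) = -26 - 1004/⅑ = -26 - 1004*9 = -26 - 1*9036 = -26 - 9036 = -9062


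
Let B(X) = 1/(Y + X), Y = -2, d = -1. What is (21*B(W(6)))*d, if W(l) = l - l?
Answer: 21/2 ≈ 10.500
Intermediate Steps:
W(l) = 0
B(X) = 1/(-2 + X)
(21*B(W(6)))*d = (21/(-2 + 0))*(-1) = (21/(-2))*(-1) = (21*(-1/2))*(-1) = -21/2*(-1) = 21/2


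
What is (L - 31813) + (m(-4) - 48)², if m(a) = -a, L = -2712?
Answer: -32589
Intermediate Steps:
(L - 31813) + (m(-4) - 48)² = (-2712 - 31813) + (-1*(-4) - 48)² = -34525 + (4 - 48)² = -34525 + (-44)² = -34525 + 1936 = -32589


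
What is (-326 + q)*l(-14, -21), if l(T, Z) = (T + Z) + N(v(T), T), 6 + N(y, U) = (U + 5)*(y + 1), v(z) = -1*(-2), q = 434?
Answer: -7344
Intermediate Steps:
v(z) = 2
N(y, U) = -6 + (1 + y)*(5 + U) (N(y, U) = -6 + (U + 5)*(y + 1) = -6 + (5 + U)*(1 + y) = -6 + (1 + y)*(5 + U))
l(T, Z) = 9 + Z + 4*T (l(T, Z) = (T + Z) + (-1 + T + 5*2 + T*2) = (T + Z) + (-1 + T + 10 + 2*T) = (T + Z) + (9 + 3*T) = 9 + Z + 4*T)
(-326 + q)*l(-14, -21) = (-326 + 434)*(9 - 21 + 4*(-14)) = 108*(9 - 21 - 56) = 108*(-68) = -7344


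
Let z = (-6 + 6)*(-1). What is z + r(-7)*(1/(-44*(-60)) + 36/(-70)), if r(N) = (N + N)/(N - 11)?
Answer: -9497/23760 ≈ -0.39971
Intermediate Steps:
z = 0 (z = 0*(-1) = 0)
r(N) = 2*N/(-11 + N) (r(N) = (2*N)/(-11 + N) = 2*N/(-11 + N))
z + r(-7)*(1/(-44*(-60)) + 36/(-70)) = 0 + (2*(-7)/(-11 - 7))*(1/(-44*(-60)) + 36/(-70)) = 0 + (2*(-7)/(-18))*(-1/44*(-1/60) + 36*(-1/70)) = 0 + (2*(-7)*(-1/18))*(1/2640 - 18/35) = 0 + (7/9)*(-9497/18480) = 0 - 9497/23760 = -9497/23760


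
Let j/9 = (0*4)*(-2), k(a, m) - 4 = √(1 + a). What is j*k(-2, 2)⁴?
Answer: 0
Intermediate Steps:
k(a, m) = 4 + √(1 + a)
j = 0 (j = 9*((0*4)*(-2)) = 9*(0*(-2)) = 9*0 = 0)
j*k(-2, 2)⁴ = 0*(4 + √(1 - 2))⁴ = 0*(4 + √(-1))⁴ = 0*(4 + I)⁴ = 0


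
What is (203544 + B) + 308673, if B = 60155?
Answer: 572372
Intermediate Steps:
(203544 + B) + 308673 = (203544 + 60155) + 308673 = 263699 + 308673 = 572372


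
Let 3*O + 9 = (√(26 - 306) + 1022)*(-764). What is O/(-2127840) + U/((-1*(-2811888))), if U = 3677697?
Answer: 59426440523/41550331680 + 191*I*√70/797940 ≈ 1.4302 + 0.0020027*I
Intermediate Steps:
O = -780817/3 - 1528*I*√70/3 (O = -3 + ((√(26 - 306) + 1022)*(-764))/3 = -3 + ((√(-280) + 1022)*(-764))/3 = -3 + ((2*I*√70 + 1022)*(-764))/3 = -3 + ((1022 + 2*I*√70)*(-764))/3 = -3 + (-780808 - 1528*I*√70)/3 = -3 + (-780808/3 - 1528*I*√70/3) = -780817/3 - 1528*I*√70/3 ≈ -2.6027e+5 - 4261.4*I)
O/(-2127840) + U/((-1*(-2811888))) = (-780817/3 - 1528*I*√70/3)/(-2127840) + 3677697/((-1*(-2811888))) = (-780817/3 - 1528*I*√70/3)*(-1/2127840) + 3677697/2811888 = (780817/6383520 + 191*I*√70/797940) + 3677697*(1/2811888) = (780817/6383520 + 191*I*√70/797940) + 136211/104144 = 59426440523/41550331680 + 191*I*√70/797940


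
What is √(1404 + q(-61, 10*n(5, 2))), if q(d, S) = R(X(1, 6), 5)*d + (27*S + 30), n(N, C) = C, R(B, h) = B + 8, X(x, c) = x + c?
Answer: √1059 ≈ 32.542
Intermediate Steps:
X(x, c) = c + x
R(B, h) = 8 + B
q(d, S) = 30 + 15*d + 27*S (q(d, S) = (8 + (6 + 1))*d + (27*S + 30) = (8 + 7)*d + (30 + 27*S) = 15*d + (30 + 27*S) = 30 + 15*d + 27*S)
√(1404 + q(-61, 10*n(5, 2))) = √(1404 + (30 + 15*(-61) + 27*(10*2))) = √(1404 + (30 - 915 + 27*20)) = √(1404 + (30 - 915 + 540)) = √(1404 - 345) = √1059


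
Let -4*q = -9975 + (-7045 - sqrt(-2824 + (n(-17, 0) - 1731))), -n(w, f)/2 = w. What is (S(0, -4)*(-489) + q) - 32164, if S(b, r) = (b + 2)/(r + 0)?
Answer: -55329/2 + I*sqrt(4521)/4 ≈ -27665.0 + 16.81*I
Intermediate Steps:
n(w, f) = -2*w
S(b, r) = (2 + b)/r
q = 4255 + I*sqrt(4521)/4 (q = -(-9975 + (-7045 - sqrt(-2824 + (-2*(-17) - 1731))))/4 = -(-9975 + (-7045 - sqrt(-2824 + (34 - 1731))))/4 = -(-9975 + (-7045 - sqrt(-2824 - 1697)))/4 = -(-9975 + (-7045 - sqrt(-4521)))/4 = -(-9975 + (-7045 - I*sqrt(4521)))/4 = -(-17020 - I*sqrt(4521))/4 = 4255 + I*sqrt(4521)/4 ≈ 4255.0 + 16.81*I)
(S(0, -4)*(-489) + q) - 32164 = (((2 + 0)/(-4))*(-489) + (4255 + I*sqrt(4521)/4)) - 32164 = (-1/4*2*(-489) + (4255 + I*sqrt(4521)/4)) - 32164 = (-1/2*(-489) + (4255 + I*sqrt(4521)/4)) - 32164 = (489/2 + (4255 + I*sqrt(4521)/4)) - 32164 = (8999/2 + I*sqrt(4521)/4) - 32164 = -55329/2 + I*sqrt(4521)/4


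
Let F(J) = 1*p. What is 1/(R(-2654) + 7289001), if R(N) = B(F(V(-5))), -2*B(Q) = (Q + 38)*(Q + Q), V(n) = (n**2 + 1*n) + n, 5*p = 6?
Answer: 25/182223849 ≈ 1.3719e-7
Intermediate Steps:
p = 6/5 (p = (1/5)*6 = 6/5 ≈ 1.2000)
V(n) = n**2 + 2*n (V(n) = (n**2 + n) + n = (n + n**2) + n = n**2 + 2*n)
F(J) = 6/5 (F(J) = 1*(6/5) = 6/5)
B(Q) = -Q*(38 + Q) (B(Q) = -(Q + 38)*(Q + Q)/2 = -(38 + Q)*2*Q/2 = -Q*(38 + Q))
R(N) = -1176/25 (R(N) = -1*6/5*(38 + 6/5) = -1*6/5*196/5 = -1176/25)
1/(R(-2654) + 7289001) = 1/(-1176/25 + 7289001) = 1/(182223849/25) = 25/182223849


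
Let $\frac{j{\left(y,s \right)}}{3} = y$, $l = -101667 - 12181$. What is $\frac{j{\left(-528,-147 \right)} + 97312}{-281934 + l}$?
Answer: $- \frac{47864}{197891} \approx -0.24187$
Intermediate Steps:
$l = -113848$ ($l = -101667 - 12181 = -113848$)
$j{\left(y,s \right)} = 3 y$
$\frac{j{\left(-528,-147 \right)} + 97312}{-281934 + l} = \frac{3 \left(-528\right) + 97312}{-281934 - 113848} = \frac{-1584 + 97312}{-395782} = 95728 \left(- \frac{1}{395782}\right) = - \frac{47864}{197891}$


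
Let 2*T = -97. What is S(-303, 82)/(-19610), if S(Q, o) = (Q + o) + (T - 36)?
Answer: 611/39220 ≈ 0.015579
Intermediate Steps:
T = -97/2 (T = (½)*(-97) = -97/2 ≈ -48.500)
S(Q, o) = -169/2 + Q + o (S(Q, o) = (Q + o) + (-97/2 - 36) = (Q + o) - 169/2 = -169/2 + Q + o)
S(-303, 82)/(-19610) = (-169/2 - 303 + 82)/(-19610) = -611/2*(-1/19610) = 611/39220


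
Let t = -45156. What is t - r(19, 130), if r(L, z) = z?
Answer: -45286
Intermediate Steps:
t - r(19, 130) = -45156 - 1*130 = -45156 - 130 = -45286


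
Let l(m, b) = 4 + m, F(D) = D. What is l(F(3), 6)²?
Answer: 49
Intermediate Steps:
l(F(3), 6)² = (4 + 3)² = 7² = 49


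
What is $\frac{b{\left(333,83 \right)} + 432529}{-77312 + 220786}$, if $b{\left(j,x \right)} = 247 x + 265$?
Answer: $\frac{453295}{143474} \approx 3.1594$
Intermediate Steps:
$b{\left(j,x \right)} = 265 + 247 x$
$\frac{b{\left(333,83 \right)} + 432529}{-77312 + 220786} = \frac{\left(265 + 247 \cdot 83\right) + 432529}{-77312 + 220786} = \frac{\left(265 + 20501\right) + 432529}{143474} = \left(20766 + 432529\right) \frac{1}{143474} = 453295 \cdot \frac{1}{143474} = \frac{453295}{143474}$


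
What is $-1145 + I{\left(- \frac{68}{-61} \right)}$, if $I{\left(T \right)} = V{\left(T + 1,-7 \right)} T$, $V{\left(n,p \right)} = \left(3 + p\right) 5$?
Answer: $- \frac{71205}{61} \approx -1167.3$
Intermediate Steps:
$V{\left(n,p \right)} = 15 + 5 p$
$I{\left(T \right)} = - 20 T$ ($I{\left(T \right)} = \left(15 + 5 \left(-7\right)\right) T = \left(15 - 35\right) T = - 20 T$)
$-1145 + I{\left(- \frac{68}{-61} \right)} = -1145 - 20 \left(- \frac{68}{-61}\right) = -1145 - 20 \left(\left(-68\right) \left(- \frac{1}{61}\right)\right) = -1145 - \frac{1360}{61} = - \frac{71205}{61}$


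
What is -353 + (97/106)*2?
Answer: -18612/53 ≈ -351.17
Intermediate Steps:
-353 + (97/106)*2 = -353 + 97/53 = -18612/53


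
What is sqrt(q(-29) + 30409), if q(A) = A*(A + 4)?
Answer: sqrt(31134) ≈ 176.45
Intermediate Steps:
q(A) = A*(4 + A)
sqrt(q(-29) + 30409) = sqrt(-29*(4 - 29) + 30409) = sqrt(-29*(-25) + 30409) = sqrt(725 + 30409) = sqrt(31134)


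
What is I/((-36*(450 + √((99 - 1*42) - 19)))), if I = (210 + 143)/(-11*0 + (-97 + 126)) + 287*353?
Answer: -18364825/2935699 + 734593*√38/52842582 ≈ -6.1700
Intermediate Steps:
I = 2938372/29 (I = 353/(0 + 29) + 101311 = 353/29 + 101311 = 2938372/29 ≈ 1.0132e+5)
I/((-36*(450 + √((99 - 1*42) - 19)))) = 2938372/(29*((-36*(450 + √((99 - 1*42) - 19))))) = 2938372/(29*((-36*(450 + √((99 - 42) - 19))))) = 2938372/(29*((-36*(450 + √(57 - 19))))) = 2938372/(29*((-36*(450 + √38)))) = 2938372/(29*(-16200 - 36*√38))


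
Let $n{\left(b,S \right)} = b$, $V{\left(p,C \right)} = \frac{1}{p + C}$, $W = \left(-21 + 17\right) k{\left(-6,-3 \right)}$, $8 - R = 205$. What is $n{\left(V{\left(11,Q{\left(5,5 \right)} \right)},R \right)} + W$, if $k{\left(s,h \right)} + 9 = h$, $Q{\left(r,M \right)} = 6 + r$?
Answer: $\frac{1057}{22} \approx 48.045$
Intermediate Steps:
$k{\left(s,h \right)} = -9 + h$
$R = -197$ ($R = 8 - 205 = -197$)
$W = 48$ ($W = \left(-21 + 17\right) \left(-9 - 3\right) = \left(-4\right) \left(-12\right) = 48$)
$V{\left(p,C \right)} = \frac{1}{C + p}$
$n{\left(V{\left(11,Q{\left(5,5 \right)} \right)},R \right)} + W = \frac{1}{\left(6 + 5\right) + 11} + 48 = \frac{1}{11 + 11} + 48 = \frac{1}{22} + 48 = \frac{1057}{22}$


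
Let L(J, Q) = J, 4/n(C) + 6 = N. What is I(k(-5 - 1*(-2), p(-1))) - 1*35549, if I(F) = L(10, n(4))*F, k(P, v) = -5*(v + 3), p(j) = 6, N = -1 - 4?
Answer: -35999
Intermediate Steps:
N = -5
n(C) = -4/11 (n(C) = 4/(-6 - 5) = 4/(-11) = 4*(-1/11) = -4/11)
k(P, v) = -15 - 5*v (k(P, v) = -5*(3 + v) = -15 - 5*v)
I(F) = 10*F
I(k(-5 - 1*(-2), p(-1))) - 1*35549 = 10*(-15 - 5*6) - 1*35549 = 10*(-15 - 30) - 35549 = 10*(-45) - 35549 = -450 - 35549 = -35999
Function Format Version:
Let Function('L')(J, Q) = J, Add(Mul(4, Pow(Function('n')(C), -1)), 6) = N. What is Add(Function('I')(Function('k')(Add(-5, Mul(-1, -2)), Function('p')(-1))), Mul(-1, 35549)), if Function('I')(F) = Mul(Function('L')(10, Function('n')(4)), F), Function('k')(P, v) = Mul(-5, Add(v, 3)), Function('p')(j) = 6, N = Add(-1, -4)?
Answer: -35999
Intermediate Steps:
N = -5
Function('n')(C) = Rational(-4, 11) (Function('n')(C) = Mul(4, Pow(Add(-6, -5), -1)) = Mul(4, Pow(-11, -1)) = Mul(4, Rational(-1, 11)) = Rational(-4, 11))
Function('k')(P, v) = Add(-15, Mul(-5, v)) (Function('k')(P, v) = Mul(-5, Add(3, v)) = Add(-15, Mul(-5, v)))
Function('I')(F) = Mul(10, F)
Add(Function('I')(Function('k')(Add(-5, Mul(-1, -2)), Function('p')(-1))), Mul(-1, 35549)) = Add(Mul(10, Add(-15, Mul(-5, 6))), Mul(-1, 35549)) = Add(Mul(10, Add(-15, -30)), -35549) = Add(Mul(10, -45), -35549) = Add(-450, -35549) = -35999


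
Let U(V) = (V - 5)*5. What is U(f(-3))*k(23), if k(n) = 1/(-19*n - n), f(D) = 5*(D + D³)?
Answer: 155/92 ≈ 1.6848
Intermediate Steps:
f(D) = 5*D + 5*D³
k(n) = -1/(20*n) (k(n) = 1/(-20*n) = -1/(20*n))
U(V) = -25 + 5*V (U(V) = (-5 + V)*5 = -25 + 5*V)
U(f(-3))*k(23) = (-25 + 5*(5*(-3)*(1 + (-3)²)))*(-1/20/23) = (-25 + 5*(5*(-3)*(1 + 9)))*(-1/20*1/23) = (-25 + 5*(5*(-3)*10))*(-1/460) = (-25 + 5*(-150))*(-1/460) = (-25 - 750)*(-1/460) = -775*(-1/460) = 155/92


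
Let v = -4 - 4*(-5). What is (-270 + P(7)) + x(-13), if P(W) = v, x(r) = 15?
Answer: -239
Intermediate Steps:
v = 16 (v = -4 + 20 = 16)
P(W) = 16
(-270 + P(7)) + x(-13) = (-270 + 16) + 15 = -254 + 15 = -239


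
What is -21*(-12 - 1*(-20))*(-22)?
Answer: 3696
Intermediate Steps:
-21*(-12 - 1*(-20))*(-22) = -21*(-12 + 20)*(-22) = -21*8*(-22) = -168*(-22) = 3696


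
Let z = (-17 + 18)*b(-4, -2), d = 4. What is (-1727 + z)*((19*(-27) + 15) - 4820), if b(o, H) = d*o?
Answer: 9269274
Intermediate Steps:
b(o, H) = 4*o
z = -16 (z = (-17 + 18)*(4*(-4)) = 1*(-16) = -16)
(-1727 + z)*((19*(-27) + 15) - 4820) = (-1727 - 16)*((19*(-27) + 15) - 4820) = -1743*((-513 + 15) - 4820) = -1743*(-498 - 4820) = -1743*(-5318) = 9269274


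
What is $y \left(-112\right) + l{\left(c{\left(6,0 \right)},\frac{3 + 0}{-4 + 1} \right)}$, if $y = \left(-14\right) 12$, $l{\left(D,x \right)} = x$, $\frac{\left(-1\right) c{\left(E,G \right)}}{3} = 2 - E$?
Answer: $18815$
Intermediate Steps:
$c{\left(E,G \right)} = -6 + 3 E$ ($c{\left(E,G \right)} = - 3 \left(2 - E\right) = -6 + 3 E$)
$y = -168$
$y \left(-112\right) + l{\left(c{\left(6,0 \right)},\frac{3 + 0}{-4 + 1} \right)} = \left(-168\right) \left(-112\right) + \frac{3 + 0}{-4 + 1} = 18816 + \frac{3}{-3} = 18816 + 3 \left(- \frac{1}{3}\right) = 18816 - 1 = 18815$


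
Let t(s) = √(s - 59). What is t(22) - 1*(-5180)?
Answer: 5180 + I*√37 ≈ 5180.0 + 6.0828*I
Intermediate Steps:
t(s) = √(-59 + s)
t(22) - 1*(-5180) = √(-59 + 22) - 1*(-5180) = √(-37) + 5180 = I*√37 + 5180 = 5180 + I*√37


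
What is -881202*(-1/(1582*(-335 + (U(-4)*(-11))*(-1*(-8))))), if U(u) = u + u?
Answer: 20981/13899 ≈ 1.5095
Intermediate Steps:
U(u) = 2*u
-881202*(-1/(1582*(-335 + (U(-4)*(-11))*(-1*(-8))))) = -881202*(-1/(1582*(-335 + ((2*(-4))*(-11))*(-1*(-8))))) = -881202*(-1/(1582*(-335 - 8*(-11)*8))) = -881202*(-1/(1582*(-335 + 88*8))) = -881202*(-1/(1582*(-335 + 704))) = -881202/(369*(-1582)) = -881202/(-583758) = -881202*(-1/583758) = 20981/13899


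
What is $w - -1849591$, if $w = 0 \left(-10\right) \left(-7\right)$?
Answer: $1849591$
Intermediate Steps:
$w = 0$ ($w = 0 \left(-7\right) = 0$)
$w - -1849591 = 0 - -1849591 = 0 + 1849591 = 1849591$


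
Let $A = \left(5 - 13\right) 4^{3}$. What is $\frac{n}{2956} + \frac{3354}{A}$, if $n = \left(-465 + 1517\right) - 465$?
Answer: $- \frac{1201735}{189184} \approx -6.3522$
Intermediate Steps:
$n = 587$ ($n = 1052 - 465 = 587$)
$A = -512$ ($A = \left(-8\right) 64 = -512$)
$\frac{n}{2956} + \frac{3354}{A} = \frac{587}{2956} + \frac{3354}{-512} = 587 \cdot \frac{1}{2956} + 3354 \left(- \frac{1}{512}\right) = \frac{587}{2956} - \frac{1677}{256} = - \frac{1201735}{189184}$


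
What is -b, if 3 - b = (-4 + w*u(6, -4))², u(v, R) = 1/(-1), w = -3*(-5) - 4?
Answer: 222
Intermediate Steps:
w = 11 (w = 15 - 4 = 11)
u(v, R) = -1
b = -222 (b = 3 - (-4 + 11*(-1))² = 3 - (-4 - 11)² = 3 - 1*(-15)² = 3 - 1*225 = 3 - 225 = -222)
-b = -1*(-222) = 222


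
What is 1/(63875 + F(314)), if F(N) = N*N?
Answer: 1/162471 ≈ 6.1549e-6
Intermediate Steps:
F(N) = N²
1/(63875 + F(314)) = 1/(63875 + 314²) = 1/(63875 + 98596) = 1/162471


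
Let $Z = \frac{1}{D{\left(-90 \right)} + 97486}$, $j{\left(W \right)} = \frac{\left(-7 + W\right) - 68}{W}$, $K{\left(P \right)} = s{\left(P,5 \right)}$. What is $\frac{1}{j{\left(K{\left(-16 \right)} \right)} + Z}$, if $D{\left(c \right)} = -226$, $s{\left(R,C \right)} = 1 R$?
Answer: $\frac{389040}{2212669} \approx 0.17582$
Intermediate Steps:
$s{\left(R,C \right)} = R$
$K{\left(P \right)} = P$
$j{\left(W \right)} = \frac{-75 + W}{W}$
$Z = \frac{1}{97260}$ ($Z = \frac{1}{-226 + 97486} = \frac{1}{97260} \approx 1.0282 \cdot 10^{-5}$)
$\frac{1}{j{\left(K{\left(-16 \right)} \right)} + Z} = \frac{1}{\frac{-75 - 16}{-16} + \frac{1}{97260}} = \frac{1}{\left(- \frac{1}{16}\right) \left(-91\right) + \frac{1}{97260}} = \frac{1}{\frac{91}{16} + \frac{1}{97260}} = \frac{1}{\frac{2212669}{389040}} = \frac{389040}{2212669}$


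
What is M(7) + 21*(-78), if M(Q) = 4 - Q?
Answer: -1641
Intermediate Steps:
M(7) + 21*(-78) = (4 - 1*7) + 21*(-78) = (4 - 7) - 1638 = -3 - 1638 = -1641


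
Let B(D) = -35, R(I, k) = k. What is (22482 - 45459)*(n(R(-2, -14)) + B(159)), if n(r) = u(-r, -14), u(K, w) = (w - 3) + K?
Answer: 873126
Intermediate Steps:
u(K, w) = -3 + K + w (u(K, w) = (-3 + w) + K = -3 + K + w)
n(r) = -17 - r (n(r) = -3 - r - 14 = -17 - r)
(22482 - 45459)*(n(R(-2, -14)) + B(159)) = (22482 - 45459)*((-17 - 1*(-14)) - 35) = -22977*((-17 + 14) - 35) = -22977*(-3 - 35) = -22977*(-38) = 873126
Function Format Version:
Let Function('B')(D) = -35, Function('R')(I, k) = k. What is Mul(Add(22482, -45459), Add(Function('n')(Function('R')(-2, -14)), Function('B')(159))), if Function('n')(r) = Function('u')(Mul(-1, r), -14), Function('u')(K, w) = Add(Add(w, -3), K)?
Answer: 873126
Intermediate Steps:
Function('u')(K, w) = Add(-3, K, w) (Function('u')(K, w) = Add(Add(-3, w), K) = Add(-3, K, w))
Function('n')(r) = Add(-17, Mul(-1, r)) (Function('n')(r) = Add(-3, Mul(-1, r), -14) = Add(-17, Mul(-1, r)))
Mul(Add(22482, -45459), Add(Function('n')(Function('R')(-2, -14)), Function('B')(159))) = Mul(Add(22482, -45459), Add(Add(-17, Mul(-1, -14)), -35)) = Mul(-22977, Add(Add(-17, 14), -35)) = Mul(-22977, Add(-3, -35)) = Mul(-22977, -38) = 873126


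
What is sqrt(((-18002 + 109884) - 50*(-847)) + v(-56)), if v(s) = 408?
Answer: 12*sqrt(935) ≈ 366.93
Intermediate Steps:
sqrt(((-18002 + 109884) - 50*(-847)) + v(-56)) = sqrt(((-18002 + 109884) - 50*(-847)) + 408) = sqrt((91882 - 1*(-42350)) + 408) = sqrt((91882 + 42350) + 408) = sqrt(134232 + 408) = sqrt(134640) = 12*sqrt(935)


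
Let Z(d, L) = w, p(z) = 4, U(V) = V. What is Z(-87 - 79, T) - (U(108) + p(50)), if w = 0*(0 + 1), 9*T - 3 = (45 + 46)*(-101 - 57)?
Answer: -112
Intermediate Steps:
T = -14375/9 (T = ⅓ + ((45 + 46)*(-101 - 57))/9 = ⅓ + (91*(-158))/9 = ⅓ + (⅑)*(-14378) = ⅓ - 14378/9 = -14375/9 ≈ -1597.2)
w = 0 (w = 0*1 = 0)
Z(d, L) = 0
Z(-87 - 79, T) - (U(108) + p(50)) = 0 - (108 + 4) = 0 - 1*112 = 0 - 112 = -112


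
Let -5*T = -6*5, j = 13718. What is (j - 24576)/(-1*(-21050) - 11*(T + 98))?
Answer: -5429/9953 ≈ -0.54546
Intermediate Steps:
T = 6 (T = -(-6)*5/5 = -⅕*(-30) = 6)
(j - 24576)/(-1*(-21050) - 11*(T + 98)) = (13718 - 24576)/(-1*(-21050) - 11*(6 + 98)) = -10858/(21050 - 11*104) = -10858/(21050 - 1144) = -10858/19906 = -10858*1/19906 = -5429/9953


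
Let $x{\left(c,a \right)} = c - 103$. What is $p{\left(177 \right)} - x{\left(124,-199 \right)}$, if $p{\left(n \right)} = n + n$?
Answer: $333$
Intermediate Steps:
$x{\left(c,a \right)} = -103 + c$
$p{\left(n \right)} = 2 n$
$p{\left(177 \right)} - x{\left(124,-199 \right)} = 2 \cdot 177 - \left(-103 + 124\right) = 354 - 21 = 333$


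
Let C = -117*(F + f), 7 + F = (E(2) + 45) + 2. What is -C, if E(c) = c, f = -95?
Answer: -6201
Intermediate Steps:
F = 42 (F = -7 + ((2 + 45) + 2) = -7 + (47 + 2) = -7 + 49 = 42)
C = 6201 (C = -117*(42 - 95) = -117*(-53) = 6201)
-C = -1*6201 = -6201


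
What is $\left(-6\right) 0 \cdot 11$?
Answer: $0$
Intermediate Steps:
$\left(-6\right) 0 \cdot 11 = 0 \cdot 11 = 0$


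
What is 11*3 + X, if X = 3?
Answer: 36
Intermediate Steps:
11*3 + X = 11*3 + 3 = 33 + 3 = 36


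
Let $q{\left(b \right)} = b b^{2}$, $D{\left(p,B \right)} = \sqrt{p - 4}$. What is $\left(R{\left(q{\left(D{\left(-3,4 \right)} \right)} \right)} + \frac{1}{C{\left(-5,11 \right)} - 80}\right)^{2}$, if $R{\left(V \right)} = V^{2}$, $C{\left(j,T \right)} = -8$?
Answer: $\frac{911134225}{7744} \approx 1.1766 \cdot 10^{5}$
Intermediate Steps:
$D{\left(p,B \right)} = \sqrt{-4 + p}$
$q{\left(b \right)} = b^{3}$
$\left(R{\left(q{\left(D{\left(-3,4 \right)} \right)} \right)} + \frac{1}{C{\left(-5,11 \right)} - 80}\right)^{2} = \left(\left(\left(\sqrt{-4 - 3}\right)^{3}\right)^{2} + \frac{1}{-8 - 80}\right)^{2} = \left(\left(\left(\sqrt{-7}\right)^{3}\right)^{2} + \frac{1}{-88}\right)^{2} = \left(\left(\left(i \sqrt{7}\right)^{3}\right)^{2} - \frac{1}{88}\right)^{2} = \left(\left(- 7 i \sqrt{7}\right)^{2} - \frac{1}{88}\right)^{2} = \left(-343 - \frac{1}{88}\right)^{2} = \left(- \frac{30185}{88}\right)^{2} = \frac{911134225}{7744}$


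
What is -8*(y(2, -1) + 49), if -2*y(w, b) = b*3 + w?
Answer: -396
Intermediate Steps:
y(w, b) = -3*b/2 - w/2 (y(w, b) = -(b*3 + w)/2 = -(3*b + w)/2 = -(w + 3*b)/2 = -3*b/2 - w/2)
-8*(y(2, -1) + 49) = -8*((-3/2*(-1) - 1/2*2) + 49) = -8*((3/2 - 1) + 49) = -8*(1/2 + 49) = -8*99/2 = -396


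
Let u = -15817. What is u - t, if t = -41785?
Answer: 25968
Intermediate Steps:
u - t = -15817 - 1*(-41785) = -15817 + 41785 = 25968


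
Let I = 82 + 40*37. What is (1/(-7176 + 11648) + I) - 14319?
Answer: -57049303/4472 ≈ -12757.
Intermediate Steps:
I = 1562 (I = 82 + 1480 = 1562)
(1/(-7176 + 11648) + I) - 14319 = (1/(-7176 + 11648) + 1562) - 14319 = (1/4472 + 1562) - 14319 = 6985265/4472 - 14319 = -57049303/4472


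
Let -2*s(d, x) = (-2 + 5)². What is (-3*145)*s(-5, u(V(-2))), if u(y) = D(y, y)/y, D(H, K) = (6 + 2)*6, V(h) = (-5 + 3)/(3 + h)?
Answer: 3915/2 ≈ 1957.5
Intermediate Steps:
V(h) = -2/(3 + h)
D(H, K) = 48 (D(H, K) = 8*6 = 48)
u(y) = 48/y
s(d, x) = -9/2 (s(d, x) = -(-2 + 5)²/2 = -½*3² = -½*9 = -9/2)
(-3*145)*s(-5, u(V(-2))) = -3*145*(-9/2) = -435*(-9/2) = 3915/2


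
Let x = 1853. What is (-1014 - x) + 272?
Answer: -2595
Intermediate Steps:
(-1014 - x) + 272 = (-1014 - 1*1853) + 272 = (-1014 - 1853) + 272 = -2867 + 272 = -2595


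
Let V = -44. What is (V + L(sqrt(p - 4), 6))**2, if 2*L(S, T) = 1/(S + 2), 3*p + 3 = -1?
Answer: (32029*I + 123200*sqrt(3))/(16*(I + 4*sqrt(3))) ≈ 1926.6 + 10.861*I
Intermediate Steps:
p = -4/3 (p = -1 + (1/3)*(-1) = -1 - 1/3 = -4/3 ≈ -1.3333)
L(S, T) = 1/(2*(2 + S)) (L(S, T) = 1/(2*(S + 2)) = 1/(2*(2 + S)))
(V + L(sqrt(p - 4), 6))**2 = (-44 + 1/(2*(2 + sqrt(-4/3 - 4))))**2 = (-44 + 1/(2*(2 + sqrt(-16/3))))**2 = (-44 + 1/(2*(2 + 4*I*sqrt(3)/3)))**2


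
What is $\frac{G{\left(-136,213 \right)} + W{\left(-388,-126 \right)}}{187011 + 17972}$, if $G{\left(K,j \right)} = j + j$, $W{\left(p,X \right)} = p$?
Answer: $\frac{38}{204983} \approx 0.00018538$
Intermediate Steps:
$G{\left(K,j \right)} = 2 j$
$\frac{G{\left(-136,213 \right)} + W{\left(-388,-126 \right)}}{187011 + 17972} = \frac{2 \cdot 213 - 388}{187011 + 17972} = \frac{426 - 388}{204983} = 38 \cdot \frac{1}{204983} = \frac{38}{204983}$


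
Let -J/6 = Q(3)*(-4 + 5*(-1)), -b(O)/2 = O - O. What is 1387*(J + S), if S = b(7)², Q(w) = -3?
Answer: -224694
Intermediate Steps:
b(O) = 0 (b(O) = -2*(O - O) = -2*0 = 0)
S = 0 (S = 0² = 0)
J = -162 (J = -(-18)*(-4 + 5*(-1)) = -(-18)*(-4 - 5) = -(-18)*(-9) = -6*27 = -162)
1387*(J + S) = 1387*(-162 + 0) = 1387*(-162) = -224694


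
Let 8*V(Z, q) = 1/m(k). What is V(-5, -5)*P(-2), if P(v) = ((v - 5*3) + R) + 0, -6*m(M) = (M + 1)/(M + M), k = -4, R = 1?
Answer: 32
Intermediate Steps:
m(M) = -(1 + M)/(12*M) (m(M) = -(M + 1)/(6*(M + M)) = -(1 + M)/(6*(2*M)) = -(1 + M)*1/(2*M)/6 = -(1 + M)/(12*M))
V(Z, q) = -2 (V(Z, q) = (1/((1/12)*(-1 - 1*(-4))/(-4)))/8 = (1/((1/12)*(-¼)*(-1 + 4)))/8 = (1/((1/12)*(-¼)*3))/8 = (1/(-1/16))/8 = (1*(-16))/8 = (⅛)*(-16) = -2)
P(v) = -14 + v (P(v) = ((v - 5*3) + 1) + 0 = ((v - 15) + 1) + 0 = ((-15 + v) + 1) + 0 = (-14 + v) + 0 = -14 + v)
V(-5, -5)*P(-2) = -2*(-14 - 2) = -2*(-16) = 32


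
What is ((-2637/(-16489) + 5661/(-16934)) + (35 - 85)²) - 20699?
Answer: -5081659477745/279224726 ≈ -18199.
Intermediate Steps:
((-2637/(-16489) + 5661/(-16934)) + (35 - 85)²) - 20699 = ((-2637*(-1/16489) + 5661*(-1/16934)) + (-50)²) - 20699 = ((2637/16489 - 5661/16934) + 2500) - 20699 = (-48689271/279224726 + 2500) - 20699 = 698013125729/279224726 - 20699 = -5081659477745/279224726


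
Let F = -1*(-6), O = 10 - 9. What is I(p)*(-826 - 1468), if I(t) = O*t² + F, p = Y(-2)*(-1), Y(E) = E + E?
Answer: -50468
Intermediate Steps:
Y(E) = 2*E
O = 1
F = 6
p = 4 (p = (2*(-2))*(-1) = -4*(-1) = 4)
I(t) = 6 + t² (I(t) = 1*t² + 6 = t² + 6 = 6 + t²)
I(p)*(-826 - 1468) = (6 + 4²)*(-826 - 1468) = (6 + 16)*(-2294) = 22*(-2294) = -50468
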